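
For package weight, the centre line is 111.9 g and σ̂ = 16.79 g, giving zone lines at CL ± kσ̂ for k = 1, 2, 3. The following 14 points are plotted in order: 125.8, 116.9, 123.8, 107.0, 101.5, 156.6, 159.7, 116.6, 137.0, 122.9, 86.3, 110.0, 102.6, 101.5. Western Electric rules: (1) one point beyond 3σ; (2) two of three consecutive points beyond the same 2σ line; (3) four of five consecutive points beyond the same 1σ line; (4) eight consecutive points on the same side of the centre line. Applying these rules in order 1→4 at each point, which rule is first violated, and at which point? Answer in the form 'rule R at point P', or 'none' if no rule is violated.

rule 2 at point 7

Zone of each point (C = within 1σ̂, B = 1σ̂–2σ̂, A = 2σ̂–3σ̂, * = beyond 3σ̂; sign = side of CL): 1:+C, 2:+C, 3:+C, 4:-C, 5:-C, 6:+A, 7:+A, 8:+C, 9:+B, 10:+C, 11:-B, 12:-C, 13:-C, 14:-C
Rule 2 (two of three consecutive points beyond the same 2σ limit) is satisfied at point 7.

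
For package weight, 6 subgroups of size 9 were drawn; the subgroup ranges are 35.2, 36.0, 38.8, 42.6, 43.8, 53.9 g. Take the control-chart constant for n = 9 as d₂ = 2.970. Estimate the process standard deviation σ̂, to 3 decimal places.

R̄ = (35.2 + 36.0 + 38.8 + 42.6 + 43.8 + 53.9) / 6 = 41.7167
σ̂ = R̄ / d₂ = 41.7167 / 2.970 = 14.0460

14.046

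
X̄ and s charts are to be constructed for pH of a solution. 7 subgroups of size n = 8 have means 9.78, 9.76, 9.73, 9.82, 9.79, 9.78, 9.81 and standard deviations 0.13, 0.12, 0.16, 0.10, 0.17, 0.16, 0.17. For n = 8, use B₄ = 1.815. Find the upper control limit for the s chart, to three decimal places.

s̄ = (0.13 + 0.12 + 0.16 + 0.10 + 0.17 + 0.16 + 0.17) / 7 = 0.1443
UCL_s = B₄·s̄ = 1.815 × 0.1443 = 0.2619

0.262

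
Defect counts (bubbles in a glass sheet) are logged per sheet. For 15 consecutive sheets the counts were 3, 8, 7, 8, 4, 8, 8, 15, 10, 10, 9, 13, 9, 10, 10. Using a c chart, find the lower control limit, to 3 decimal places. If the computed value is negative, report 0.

c̄ = (3 + 8 + 7 + 8 + 4 + 8 + 8 + 15 + 10 + 10 + 9 + 13 + 9 + 10 + 10) / 15 = 132 / 15 = 8.8000
LCL = c̄ − 3√c̄ = 8.8000 − 3 × 2.9665 = -0.0994 → 0 (cannot be negative)

0.000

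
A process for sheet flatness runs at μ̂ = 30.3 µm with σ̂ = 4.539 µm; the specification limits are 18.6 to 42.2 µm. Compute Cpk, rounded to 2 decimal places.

Cpu = (USL − μ̂) / (3σ̂) = (42.2 − 30.3) / (3 × 4.539) = 0.8739; Cpl = (μ̂ − LSL) / (3σ̂) = (30.3 − 18.6) / (3 × 4.539) = 0.8592; Cpk = min(Cpu, Cpl) = 0.8592

0.86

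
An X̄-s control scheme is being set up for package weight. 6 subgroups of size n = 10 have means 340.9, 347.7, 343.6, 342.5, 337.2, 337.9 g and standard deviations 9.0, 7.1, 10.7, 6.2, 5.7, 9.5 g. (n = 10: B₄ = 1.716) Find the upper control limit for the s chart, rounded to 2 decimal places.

s̄ = (9.0 + 7.1 + 10.7 + 6.2 + 5.7 + 9.5) / 6 = 8.0333
UCL_s = B₄·s̄ = 1.716 × 8.0333 = 13.7852

13.79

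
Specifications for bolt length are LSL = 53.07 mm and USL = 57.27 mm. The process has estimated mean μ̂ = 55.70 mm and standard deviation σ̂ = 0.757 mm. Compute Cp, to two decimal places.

Cp = (USL − LSL) / (6σ̂) = (57.27 − 53.07) / (6 × 0.757) = 4.2000 / 4.5420 = 0.9247

0.92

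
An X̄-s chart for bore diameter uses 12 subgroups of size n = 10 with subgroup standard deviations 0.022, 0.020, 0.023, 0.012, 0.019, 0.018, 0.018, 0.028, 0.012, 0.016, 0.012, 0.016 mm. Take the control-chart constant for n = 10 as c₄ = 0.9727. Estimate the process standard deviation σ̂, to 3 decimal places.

s̄ = (0.022 + 0.020 + 0.023 + 0.012 + 0.019 + 0.018 + 0.018 + 0.028 + 0.012 + 0.016 + 0.012 + 0.016) / 12 = 0.0180
σ̂ = s̄ / c₄ = 0.0180 / 0.9727 = 0.0185

0.019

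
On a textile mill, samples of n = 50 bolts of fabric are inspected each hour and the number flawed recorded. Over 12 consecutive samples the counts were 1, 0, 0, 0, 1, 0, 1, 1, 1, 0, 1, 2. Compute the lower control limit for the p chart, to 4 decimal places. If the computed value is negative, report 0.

0.0000

p̄ = Σdᵢ / (k·n) = 8 / (12 × 50) = 0.01333
LCL = p̄ − 3·√(p̄(1−p̄)/n) = 0.01333 − 3 × 0.01622 = -0.03533 → 0 (negative, so LCL = 0)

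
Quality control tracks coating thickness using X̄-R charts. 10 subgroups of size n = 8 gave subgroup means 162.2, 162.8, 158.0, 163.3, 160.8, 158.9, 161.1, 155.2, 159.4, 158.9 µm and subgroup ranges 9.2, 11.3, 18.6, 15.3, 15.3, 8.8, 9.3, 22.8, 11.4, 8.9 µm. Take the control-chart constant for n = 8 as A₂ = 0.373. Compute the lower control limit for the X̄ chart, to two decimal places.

X̄̄ = (162.2 + 162.8 + 158.0 + 163.3 + 160.8 + 158.9 + 161.1 + 155.2 + 159.4 + 158.9) / 10 = 1600.6000 / 10 = 160.0600
R̄ = (9.2 + 11.3 + 18.6 + 15.3 + 15.3 + 8.8 + 9.3 + 22.8 + 11.4 + 8.9) / 10 = 130.9000 / 10 = 13.0900
LCL = X̄̄ − A₂·R̄ = 160.0600 − 0.373 × 13.0900 = 155.1774

155.18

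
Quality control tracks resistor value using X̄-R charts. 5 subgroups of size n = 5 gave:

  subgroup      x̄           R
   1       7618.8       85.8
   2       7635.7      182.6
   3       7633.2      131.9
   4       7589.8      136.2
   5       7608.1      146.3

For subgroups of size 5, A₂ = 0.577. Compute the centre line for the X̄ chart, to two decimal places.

X̄̄ = (7618.8 + 7635.7 + 7633.2 + 7589.8 + 7608.1) / 5 = 38085.6000 / 5 = 7617.1200
CL = X̄̄ = 7617.1200

7617.12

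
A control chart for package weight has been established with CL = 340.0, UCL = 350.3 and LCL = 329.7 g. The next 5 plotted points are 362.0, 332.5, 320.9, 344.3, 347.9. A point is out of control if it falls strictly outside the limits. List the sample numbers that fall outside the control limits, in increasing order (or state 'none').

1, 3

Compare each point to [329.7, 350.3]: sample 1 = 362.0 > UCL; sample 3 = 320.9 < LCL.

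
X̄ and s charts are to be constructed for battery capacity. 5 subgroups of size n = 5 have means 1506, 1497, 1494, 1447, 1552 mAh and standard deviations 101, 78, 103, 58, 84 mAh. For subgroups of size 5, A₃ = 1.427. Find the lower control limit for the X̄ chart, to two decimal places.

1378.19

X̄̄ = (1506 + 1497 + 1494 + 1447 + 1552) / 5 = 1499.2000
s̄ = (101 + 78 + 103 + 58 + 84) / 5 = 84.8000
LCL = X̄̄ − A₃·s̄ = 1499.2000 − 1.427 × 84.8000 = 1378.1904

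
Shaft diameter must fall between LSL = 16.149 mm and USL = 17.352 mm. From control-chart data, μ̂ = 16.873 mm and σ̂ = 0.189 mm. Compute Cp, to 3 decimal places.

Cp = (USL − LSL) / (6σ̂) = (17.352 − 16.149) / (6 × 0.189) = 1.2030 / 1.1340 = 1.0608

1.061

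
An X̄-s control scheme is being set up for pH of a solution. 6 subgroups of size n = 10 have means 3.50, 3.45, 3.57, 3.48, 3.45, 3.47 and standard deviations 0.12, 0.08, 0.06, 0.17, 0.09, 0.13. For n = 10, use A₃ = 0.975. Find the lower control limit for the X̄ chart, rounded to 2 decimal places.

3.38

X̄̄ = (3.50 + 3.45 + 3.57 + 3.48 + 3.45 + 3.47) / 6 = 3.4867
s̄ = (0.12 + 0.08 + 0.06 + 0.17 + 0.09 + 0.13) / 6 = 0.1083
LCL = X̄̄ − A₃·s̄ = 3.4867 − 0.975 × 0.1083 = 3.3810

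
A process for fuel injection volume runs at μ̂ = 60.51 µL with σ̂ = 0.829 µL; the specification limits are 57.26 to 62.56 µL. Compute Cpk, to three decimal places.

Cpu = (USL − μ̂) / (3σ̂) = (62.56 − 60.51) / (3 × 0.829) = 0.8243; Cpl = (μ̂ − LSL) / (3σ̂) = (60.51 − 57.26) / (3 × 0.829) = 1.3068; Cpk = min(Cpu, Cpl) = 0.8243

0.824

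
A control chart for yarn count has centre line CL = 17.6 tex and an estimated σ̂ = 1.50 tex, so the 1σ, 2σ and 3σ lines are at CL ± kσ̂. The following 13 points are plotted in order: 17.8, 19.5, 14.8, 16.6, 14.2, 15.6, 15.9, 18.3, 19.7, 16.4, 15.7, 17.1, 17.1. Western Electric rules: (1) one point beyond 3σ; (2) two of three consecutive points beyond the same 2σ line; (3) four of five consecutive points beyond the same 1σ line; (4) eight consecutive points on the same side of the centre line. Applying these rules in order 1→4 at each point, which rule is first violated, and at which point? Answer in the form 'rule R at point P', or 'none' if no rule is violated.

rule 3 at point 7

Zone of each point (C = within 1σ̂, B = 1σ̂–2σ̂, A = 2σ̂–3σ̂, * = beyond 3σ̂; sign = side of CL): 1:+C, 2:+B, 3:-B, 4:-C, 5:-A, 6:-B, 7:-B, 8:+C, 9:+B, 10:-C, 11:-B, 12:-C, 13:-C
Rule 3 (four of five consecutive points beyond the same 1σ limit) is satisfied at point 7.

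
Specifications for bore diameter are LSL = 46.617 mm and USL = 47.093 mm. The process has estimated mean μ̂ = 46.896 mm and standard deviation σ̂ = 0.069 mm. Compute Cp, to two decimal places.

1.15

Cp = (USL − LSL) / (6σ̂) = (47.093 − 46.617) / (6 × 0.069) = 0.4760 / 0.4140 = 1.1498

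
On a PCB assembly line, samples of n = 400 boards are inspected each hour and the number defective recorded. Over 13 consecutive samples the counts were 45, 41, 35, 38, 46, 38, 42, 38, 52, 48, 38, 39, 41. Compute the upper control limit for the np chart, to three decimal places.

p̄ = Σdᵢ / (k·n) = 541 / (13 × 400) = 0.10404
UCL = np̄ + 3·√(np̄(1−p̄)) = 41.6154 + 3 × √(41.6154×0.89596) = 41.6154 + 3 × 6.1062 = 59.9340

59.934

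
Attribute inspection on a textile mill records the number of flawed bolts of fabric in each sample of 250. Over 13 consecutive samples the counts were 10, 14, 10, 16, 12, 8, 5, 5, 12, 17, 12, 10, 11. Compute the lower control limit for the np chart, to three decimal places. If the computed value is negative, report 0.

p̄ = Σdᵢ / (k·n) = 142 / (13 × 250) = 0.04369
LCL = np̄ − 3·√(np̄(1−p̄)) = 10.9231 − 3 × 3.2320 = 1.2271

1.227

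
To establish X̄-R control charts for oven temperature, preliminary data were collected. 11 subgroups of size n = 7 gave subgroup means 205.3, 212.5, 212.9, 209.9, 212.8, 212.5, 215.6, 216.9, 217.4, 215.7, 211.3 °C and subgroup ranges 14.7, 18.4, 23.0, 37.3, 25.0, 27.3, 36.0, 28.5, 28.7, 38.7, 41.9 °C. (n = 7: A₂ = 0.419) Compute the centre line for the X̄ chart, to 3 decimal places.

212.982

X̄̄ = (205.3 + 212.5 + 212.9 + 209.9 + 212.8 + 212.5 + 215.6 + 216.9 + 217.4 + 215.7 + 211.3) / 11 = 2342.8000 / 11 = 212.9818
CL = X̄̄ = 212.9818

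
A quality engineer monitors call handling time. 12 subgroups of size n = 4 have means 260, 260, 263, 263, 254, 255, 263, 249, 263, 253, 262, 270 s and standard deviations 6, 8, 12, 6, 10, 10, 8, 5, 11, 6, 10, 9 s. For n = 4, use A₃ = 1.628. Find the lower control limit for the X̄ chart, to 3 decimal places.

245.881

X̄̄ = (260 + 260 + 263 + 263 + 254 + 255 + 263 + 249 + 263 + 253 + 262 + 270) / 12 = 259.5833
s̄ = (6 + 8 + 12 + 6 + 10 + 10 + 8 + 5 + 11 + 6 + 10 + 9) / 12 = 8.4167
LCL = X̄̄ − A₃·s̄ = 259.5833 − 1.628 × 8.4167 = 245.8810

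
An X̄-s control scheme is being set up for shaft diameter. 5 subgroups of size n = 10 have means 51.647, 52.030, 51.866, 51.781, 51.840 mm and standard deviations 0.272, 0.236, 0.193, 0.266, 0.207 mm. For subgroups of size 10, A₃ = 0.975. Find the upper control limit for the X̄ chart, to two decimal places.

52.06

X̄̄ = (51.647 + 52.030 + 51.866 + 51.781 + 51.840) / 5 = 51.8328
s̄ = (0.272 + 0.236 + 0.193 + 0.266 + 0.207) / 5 = 0.2348
UCL = X̄̄ + A₃·s̄ = 51.8328 + 0.975 × 0.2348 = 52.0617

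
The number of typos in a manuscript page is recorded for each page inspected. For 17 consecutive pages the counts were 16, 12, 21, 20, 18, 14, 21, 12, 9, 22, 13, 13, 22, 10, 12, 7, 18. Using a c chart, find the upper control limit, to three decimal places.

27.026

c̄ = (16 + 12 + 21 + 20 + 18 + 14 + 21 + 12 + 9 + 22 + 13 + 13 + 22 + 10 + 12 + 7 + 18) / 17 = 260 / 17 = 15.2941
UCL = c̄ + 3√c̄ = 15.2941 + 3 × √15.2941 = 15.2941 + 3 × 3.9108 = 27.0264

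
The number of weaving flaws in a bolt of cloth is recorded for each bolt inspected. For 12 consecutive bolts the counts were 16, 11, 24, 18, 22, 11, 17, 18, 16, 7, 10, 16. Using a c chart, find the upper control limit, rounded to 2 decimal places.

c̄ = (16 + 11 + 24 + 18 + 22 + 11 + 17 + 18 + 16 + 7 + 10 + 16) / 12 = 186 / 12 = 15.5000
UCL = c̄ + 3√c̄ = 15.5000 + 3 × √15.5000 = 15.5000 + 3 × 3.9370 = 27.3110

27.31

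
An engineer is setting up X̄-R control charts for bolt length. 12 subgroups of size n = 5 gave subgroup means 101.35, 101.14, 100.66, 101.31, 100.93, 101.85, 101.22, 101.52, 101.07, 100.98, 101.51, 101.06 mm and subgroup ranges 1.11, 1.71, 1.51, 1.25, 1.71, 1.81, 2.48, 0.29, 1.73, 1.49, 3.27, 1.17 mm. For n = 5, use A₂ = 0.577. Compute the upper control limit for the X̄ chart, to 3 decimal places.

X̄̄ = (101.35 + 101.14 + 100.66 + 101.31 + 100.93 + 101.85 + 101.22 + 101.52 + 101.07 + 100.98 + 101.51 + 101.06) / 12 = 1214.6000 / 12 = 101.2167
R̄ = (1.11 + 1.71 + 1.51 + 1.25 + 1.71 + 1.81 + 2.48 + 0.29 + 1.73 + 1.49 + 3.27 + 1.17) / 12 = 19.5300 / 12 = 1.6275
UCL = X̄̄ + A₂·R̄ = 101.2167 + 0.577 × 1.6275 = 102.1557

102.156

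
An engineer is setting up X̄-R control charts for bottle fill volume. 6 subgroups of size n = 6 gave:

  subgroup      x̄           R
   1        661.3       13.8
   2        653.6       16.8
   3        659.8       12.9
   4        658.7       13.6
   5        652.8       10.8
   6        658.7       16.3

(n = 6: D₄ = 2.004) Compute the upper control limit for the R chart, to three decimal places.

28.123

R̄ = (13.8 + 16.8 + 12.9 + 13.6 + 10.8 + 16.3) / 6 = 84.2000 / 6 = 14.0333
UCL_R = D₄·R̄ = 2.004 × 14.0333 = 28.1228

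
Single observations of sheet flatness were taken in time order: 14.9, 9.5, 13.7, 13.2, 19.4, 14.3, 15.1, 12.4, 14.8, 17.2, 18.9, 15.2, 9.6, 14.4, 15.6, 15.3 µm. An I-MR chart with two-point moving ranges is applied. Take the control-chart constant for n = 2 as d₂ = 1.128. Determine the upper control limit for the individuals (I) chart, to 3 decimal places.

X̄ = (14.9 + 9.5 + 13.7 + 13.2 + 19.4 + 14.3 + 15.1 + 12.4 + 14.8 + 17.2 + 18.9 + 15.2 + 9.6 + 14.4 + 15.6 + 15.3) / 16 = 14.5938
Moving ranges: 5.4, 4.2, 0.5, 6.2, 5.1, 0.8, 2.7, 2.4, 2.4, 1.7, 3.7, 5.6, 4.8, 1.2, 0.3; M̄R̄ = 47.0000 / 15 = 3.1333
UCL = X̄ + 3·M̄R̄/d₂ = 14.5938 + 3 × 3.1333 / 1.128 = 22.9271

22.927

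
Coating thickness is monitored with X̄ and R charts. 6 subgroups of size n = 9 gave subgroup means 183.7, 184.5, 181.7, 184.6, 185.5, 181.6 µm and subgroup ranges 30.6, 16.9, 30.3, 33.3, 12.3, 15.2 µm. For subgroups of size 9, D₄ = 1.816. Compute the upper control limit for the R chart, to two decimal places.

41.95

R̄ = (30.6 + 16.9 + 30.3 + 33.3 + 12.3 + 15.2) / 6 = 138.6000 / 6 = 23.1000
UCL_R = D₄·R̄ = 1.816 × 23.1000 = 41.9496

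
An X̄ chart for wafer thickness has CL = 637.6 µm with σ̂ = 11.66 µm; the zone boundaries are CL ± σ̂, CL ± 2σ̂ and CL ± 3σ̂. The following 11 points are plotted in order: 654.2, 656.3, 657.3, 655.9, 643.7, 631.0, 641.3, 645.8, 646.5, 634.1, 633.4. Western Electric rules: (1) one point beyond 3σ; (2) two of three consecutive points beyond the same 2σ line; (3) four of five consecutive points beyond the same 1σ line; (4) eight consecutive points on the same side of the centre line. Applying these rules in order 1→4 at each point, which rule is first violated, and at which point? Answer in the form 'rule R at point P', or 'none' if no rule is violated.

rule 3 at point 4

Zone of each point (C = within 1σ̂, B = 1σ̂–2σ̂, A = 2σ̂–3σ̂, * = beyond 3σ̂; sign = side of CL): 1:+B, 2:+B, 3:+B, 4:+B, 5:+C, 6:-C, 7:+C, 8:+C, 9:+C, 10:-C, 11:-C
Rule 3 (four of five consecutive points beyond the same 1σ limit) is satisfied at point 4.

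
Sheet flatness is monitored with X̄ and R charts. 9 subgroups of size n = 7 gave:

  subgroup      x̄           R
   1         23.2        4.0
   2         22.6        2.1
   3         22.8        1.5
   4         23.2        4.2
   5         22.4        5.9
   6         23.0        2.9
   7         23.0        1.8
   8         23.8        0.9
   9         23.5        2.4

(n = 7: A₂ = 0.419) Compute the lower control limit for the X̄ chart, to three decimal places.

X̄̄ = (23.2 + 22.6 + 22.8 + 23.2 + 22.4 + 23.0 + 23.0 + 23.8 + 23.5) / 9 = 207.5000 / 9 = 23.0556
R̄ = (4.0 + 2.1 + 1.5 + 4.2 + 5.9 + 2.9 + 1.8 + 0.9 + 2.4) / 9 = 25.7000 / 9 = 2.8556
LCL = X̄̄ − A₂·R̄ = 23.0556 − 0.419 × 2.8556 = 21.8591

21.859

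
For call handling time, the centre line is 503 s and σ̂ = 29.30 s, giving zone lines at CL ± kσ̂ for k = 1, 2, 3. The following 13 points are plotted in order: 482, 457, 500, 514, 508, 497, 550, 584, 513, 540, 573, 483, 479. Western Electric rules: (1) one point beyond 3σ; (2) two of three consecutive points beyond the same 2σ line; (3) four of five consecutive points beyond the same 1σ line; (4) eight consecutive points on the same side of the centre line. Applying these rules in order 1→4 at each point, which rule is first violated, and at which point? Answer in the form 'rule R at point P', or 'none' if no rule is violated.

Zone of each point (C = within 1σ̂, B = 1σ̂–2σ̂, A = 2σ̂–3σ̂, * = beyond 3σ̂; sign = side of CL): 1:-C, 2:-B, 3:-C, 4:+C, 5:+C, 6:-C, 7:+B, 8:+A, 9:+C, 10:+B, 11:+A, 12:-C, 13:-C
Rule 3 (four of five consecutive points beyond the same 1σ limit) is satisfied at point 11.

rule 3 at point 11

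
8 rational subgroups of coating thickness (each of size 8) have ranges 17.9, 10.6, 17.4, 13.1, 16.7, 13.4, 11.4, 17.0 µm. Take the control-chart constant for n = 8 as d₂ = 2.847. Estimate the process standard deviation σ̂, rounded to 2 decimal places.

5.16

R̄ = (17.9 + 10.6 + 17.4 + 13.1 + 16.7 + 13.4 + 11.4 + 17.0) / 8 = 14.6875
σ̂ = R̄ / d₂ = 14.6875 / 2.847 = 5.1589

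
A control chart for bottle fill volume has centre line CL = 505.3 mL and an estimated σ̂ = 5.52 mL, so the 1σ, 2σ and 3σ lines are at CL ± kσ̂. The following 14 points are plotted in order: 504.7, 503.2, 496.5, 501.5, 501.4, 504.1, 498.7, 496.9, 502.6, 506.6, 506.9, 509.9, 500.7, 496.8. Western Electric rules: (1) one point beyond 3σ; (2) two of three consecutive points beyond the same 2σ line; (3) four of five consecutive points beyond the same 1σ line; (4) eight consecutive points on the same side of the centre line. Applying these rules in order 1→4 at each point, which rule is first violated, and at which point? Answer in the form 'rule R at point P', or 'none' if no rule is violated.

Zone of each point (C = within 1σ̂, B = 1σ̂–2σ̂, A = 2σ̂–3σ̂, * = beyond 3σ̂; sign = side of CL): 1:-C, 2:-C, 3:-B, 4:-C, 5:-C, 6:-C, 7:-B, 8:-B, 9:-C, 10:+C, 11:+C, 12:+C, 13:-C, 14:-B
Rule 4 (eight consecutive points on the same side of the centre line) is satisfied at point 8.

rule 4 at point 8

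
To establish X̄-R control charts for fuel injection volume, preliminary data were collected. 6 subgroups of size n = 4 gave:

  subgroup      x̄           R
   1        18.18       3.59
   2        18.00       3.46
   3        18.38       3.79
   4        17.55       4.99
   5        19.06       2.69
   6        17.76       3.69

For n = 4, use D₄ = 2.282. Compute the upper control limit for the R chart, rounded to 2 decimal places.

8.45

R̄ = (3.59 + 3.46 + 3.79 + 4.99 + 2.69 + 3.69) / 6 = 22.2100 / 6 = 3.7017
UCL_R = D₄·R̄ = 2.282 × 3.7017 = 8.4472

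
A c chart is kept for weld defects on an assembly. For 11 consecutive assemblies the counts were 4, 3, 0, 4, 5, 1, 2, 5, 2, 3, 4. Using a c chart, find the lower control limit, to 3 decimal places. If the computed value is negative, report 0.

0.000

c̄ = (4 + 3 + 0 + 4 + 5 + 1 + 2 + 5 + 2 + 3 + 4) / 11 = 33 / 11 = 3.0000
LCL = c̄ − 3√c̄ = 3.0000 − 3 × 1.7321 = -2.1962 → 0 (cannot be negative)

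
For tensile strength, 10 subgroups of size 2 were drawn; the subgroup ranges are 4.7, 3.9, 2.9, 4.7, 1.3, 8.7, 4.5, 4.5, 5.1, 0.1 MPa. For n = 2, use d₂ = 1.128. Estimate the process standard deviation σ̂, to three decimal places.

R̄ = (4.7 + 3.9 + 2.9 + 4.7 + 1.3 + 8.7 + 4.5 + 4.5 + 5.1 + 0.1) / 10 = 4.0400
σ̂ = R̄ / d₂ = 4.0400 / 1.128 = 3.5816

3.582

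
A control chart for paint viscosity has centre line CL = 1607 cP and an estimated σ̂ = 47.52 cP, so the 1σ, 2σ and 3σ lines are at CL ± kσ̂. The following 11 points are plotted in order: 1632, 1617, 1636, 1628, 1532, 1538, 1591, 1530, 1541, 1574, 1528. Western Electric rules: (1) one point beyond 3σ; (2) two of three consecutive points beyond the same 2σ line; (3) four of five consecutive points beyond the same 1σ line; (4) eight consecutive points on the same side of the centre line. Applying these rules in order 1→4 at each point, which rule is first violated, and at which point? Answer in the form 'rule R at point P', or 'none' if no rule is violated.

rule 3 at point 9

Zone of each point (C = within 1σ̂, B = 1σ̂–2σ̂, A = 2σ̂–3σ̂, * = beyond 3σ̂; sign = side of CL): 1:+C, 2:+C, 3:+C, 4:+C, 5:-B, 6:-B, 7:-C, 8:-B, 9:-B, 10:-C, 11:-B
Rule 3 (four of five consecutive points beyond the same 1σ limit) is satisfied at point 9.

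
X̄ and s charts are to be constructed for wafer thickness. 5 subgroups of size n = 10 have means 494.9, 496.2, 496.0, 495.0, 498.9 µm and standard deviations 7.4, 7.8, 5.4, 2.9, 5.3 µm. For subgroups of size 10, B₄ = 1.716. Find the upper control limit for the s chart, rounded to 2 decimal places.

s̄ = (7.4 + 7.8 + 5.4 + 2.9 + 5.3) / 5 = 5.7600
UCL_s = B₄·s̄ = 1.716 × 5.7600 = 9.8842

9.88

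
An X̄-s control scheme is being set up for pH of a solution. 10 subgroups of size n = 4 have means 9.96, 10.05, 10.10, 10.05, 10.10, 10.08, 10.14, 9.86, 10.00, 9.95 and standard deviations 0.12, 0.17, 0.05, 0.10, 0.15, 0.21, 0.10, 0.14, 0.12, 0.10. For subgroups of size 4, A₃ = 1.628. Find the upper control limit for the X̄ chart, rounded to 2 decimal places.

10.23

X̄̄ = (9.96 + 10.05 + 10.10 + 10.05 + 10.10 + 10.08 + 10.14 + 9.86 + 10.00 + 9.95) / 10 = 10.0290
s̄ = (0.12 + 0.17 + 0.05 + 0.10 + 0.15 + 0.21 + 0.10 + 0.14 + 0.12 + 0.10) / 10 = 0.1260
UCL = X̄̄ + A₃·s̄ = 10.0290 + 1.628 × 0.1260 = 10.2341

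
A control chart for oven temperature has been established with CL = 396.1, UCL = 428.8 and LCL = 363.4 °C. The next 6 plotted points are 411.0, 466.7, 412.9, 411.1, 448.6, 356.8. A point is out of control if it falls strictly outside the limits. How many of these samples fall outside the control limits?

Compare each point to [363.4, 428.8]: sample 2 = 466.7 > UCL; sample 5 = 448.6 > UCL; sample 6 = 356.8 < LCL.

3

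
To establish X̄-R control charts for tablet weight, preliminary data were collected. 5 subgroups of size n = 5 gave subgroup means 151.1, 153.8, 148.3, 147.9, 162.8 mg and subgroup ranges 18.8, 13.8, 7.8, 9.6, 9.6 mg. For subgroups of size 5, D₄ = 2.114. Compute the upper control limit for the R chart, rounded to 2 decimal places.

R̄ = (18.8 + 13.8 + 7.8 + 9.6 + 9.6) / 5 = 59.6000 / 5 = 11.9200
UCL_R = D₄·R̄ = 2.114 × 11.9200 = 25.1989

25.20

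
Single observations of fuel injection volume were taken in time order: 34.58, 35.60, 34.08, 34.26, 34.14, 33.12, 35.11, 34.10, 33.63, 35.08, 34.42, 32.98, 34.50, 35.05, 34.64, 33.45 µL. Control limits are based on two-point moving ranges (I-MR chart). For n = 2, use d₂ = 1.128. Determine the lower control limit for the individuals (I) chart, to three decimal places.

X̄ = (34.58 + 35.60 + 34.08 + 34.26 + 34.14 + 33.12 + 35.11 + 34.10 + 33.63 + 35.08 + 34.42 + 32.98 + 34.50 + 35.05 + 34.64 + 33.45) / 16 = 34.2963
Moving ranges: 1.02, 1.52, 0.18, 0.12, 1.02, 1.99, 1.01, 0.47, 1.45, 0.66, 1.44, 1.52, 0.55, 0.41, 1.19; M̄R̄ = 14.5500 / 15 = 0.9700
LCL = X̄ − 3·M̄R̄/d₂ = 34.2963 − 3 × 0.9700 / 1.128 = 31.7165

31.716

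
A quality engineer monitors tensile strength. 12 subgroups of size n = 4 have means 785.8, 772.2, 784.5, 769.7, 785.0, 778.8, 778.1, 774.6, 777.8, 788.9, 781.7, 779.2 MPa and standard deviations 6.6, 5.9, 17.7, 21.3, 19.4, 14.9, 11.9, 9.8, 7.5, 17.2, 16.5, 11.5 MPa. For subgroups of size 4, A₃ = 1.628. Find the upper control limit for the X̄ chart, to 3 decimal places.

X̄̄ = (785.8 + 772.2 + 784.5 + 769.7 + 785.0 + 778.8 + 778.1 + 774.6 + 777.8 + 788.9 + 781.7 + 779.2) / 12 = 779.6917
s̄ = (6.6 + 5.9 + 17.7 + 21.3 + 19.4 + 14.9 + 11.9 + 9.8 + 7.5 + 17.2 + 16.5 + 11.5) / 12 = 13.3500
UCL = X̄̄ + A₃·s̄ = 779.6917 + 1.628 × 13.3500 = 801.4255

801.425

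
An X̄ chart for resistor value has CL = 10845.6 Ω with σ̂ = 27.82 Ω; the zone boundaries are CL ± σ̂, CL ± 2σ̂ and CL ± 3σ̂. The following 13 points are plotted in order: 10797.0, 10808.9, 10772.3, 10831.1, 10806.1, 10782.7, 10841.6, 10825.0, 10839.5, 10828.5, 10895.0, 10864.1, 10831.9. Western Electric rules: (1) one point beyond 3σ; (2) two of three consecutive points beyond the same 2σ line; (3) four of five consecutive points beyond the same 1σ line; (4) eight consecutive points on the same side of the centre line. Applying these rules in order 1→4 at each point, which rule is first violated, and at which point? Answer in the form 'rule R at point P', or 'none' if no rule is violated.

rule 3 at point 5

Zone of each point (C = within 1σ̂, B = 1σ̂–2σ̂, A = 2σ̂–3σ̂, * = beyond 3σ̂; sign = side of CL): 1:-B, 2:-B, 3:-A, 4:-C, 5:-B, 6:-A, 7:-C, 8:-C, 9:-C, 10:-C, 11:+B, 12:+C, 13:-C
Rule 3 (four of five consecutive points beyond the same 1σ limit) is satisfied at point 5.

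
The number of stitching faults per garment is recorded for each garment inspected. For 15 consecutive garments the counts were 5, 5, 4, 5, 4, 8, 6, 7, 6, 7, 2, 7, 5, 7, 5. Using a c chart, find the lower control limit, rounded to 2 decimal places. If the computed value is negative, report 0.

c̄ = (5 + 5 + 4 + 5 + 4 + 8 + 6 + 7 + 6 + 7 + 2 + 7 + 5 + 7 + 5) / 15 = 83 / 15 = 5.5333
LCL = c̄ − 3√c̄ = 5.5333 − 3 × 2.3523 = -1.5236 → 0 (cannot be negative)

0.00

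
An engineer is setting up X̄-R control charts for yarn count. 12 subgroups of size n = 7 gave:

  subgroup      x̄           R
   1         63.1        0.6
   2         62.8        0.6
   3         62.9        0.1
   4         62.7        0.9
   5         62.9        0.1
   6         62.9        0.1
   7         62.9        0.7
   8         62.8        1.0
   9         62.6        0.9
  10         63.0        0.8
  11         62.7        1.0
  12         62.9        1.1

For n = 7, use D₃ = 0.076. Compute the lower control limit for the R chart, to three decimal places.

R̄ = (0.6 + 0.6 + 0.1 + 0.9 + 0.1 + 0.1 + 0.7 + 1.0 + 0.9 + 0.8 + 1.0 + 1.1) / 12 = 7.9000 / 12 = 0.6583
LCL_R = D₃·R̄ = 0.076 × 0.6583 = 0.0500

0.050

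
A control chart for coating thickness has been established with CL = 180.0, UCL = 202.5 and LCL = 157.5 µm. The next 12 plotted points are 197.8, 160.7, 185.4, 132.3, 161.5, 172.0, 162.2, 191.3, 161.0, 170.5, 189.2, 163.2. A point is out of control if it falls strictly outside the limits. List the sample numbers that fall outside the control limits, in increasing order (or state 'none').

Compare each point to [157.5, 202.5]: sample 4 = 132.3 < LCL.

4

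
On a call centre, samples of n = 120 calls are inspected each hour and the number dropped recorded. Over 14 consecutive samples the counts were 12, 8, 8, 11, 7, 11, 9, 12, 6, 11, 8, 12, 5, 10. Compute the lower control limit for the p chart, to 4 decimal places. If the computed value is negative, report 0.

0.0042

p̄ = Σdᵢ / (k·n) = 130 / (14 × 120) = 0.07738
LCL = p̄ − 3·√(p̄(1−p̄)/n) = 0.07738 − 3 × 0.02439 = 0.00421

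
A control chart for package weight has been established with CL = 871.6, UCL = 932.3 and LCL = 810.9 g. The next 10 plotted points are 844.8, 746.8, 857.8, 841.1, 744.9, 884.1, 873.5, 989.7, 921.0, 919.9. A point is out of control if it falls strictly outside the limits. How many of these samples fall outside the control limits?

3

Compare each point to [810.9, 932.3]: sample 2 = 746.8 < LCL; sample 5 = 744.9 < LCL; sample 8 = 989.7 > UCL.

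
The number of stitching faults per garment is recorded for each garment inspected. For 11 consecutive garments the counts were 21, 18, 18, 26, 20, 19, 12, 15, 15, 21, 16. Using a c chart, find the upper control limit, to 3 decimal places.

c̄ = (21 + 18 + 18 + 26 + 20 + 19 + 12 + 15 + 15 + 21 + 16) / 11 = 201 / 11 = 18.2727
UCL = c̄ + 3√c̄ = 18.2727 + 3 × √18.2727 = 18.2727 + 3 × 4.2747 = 31.0967

31.097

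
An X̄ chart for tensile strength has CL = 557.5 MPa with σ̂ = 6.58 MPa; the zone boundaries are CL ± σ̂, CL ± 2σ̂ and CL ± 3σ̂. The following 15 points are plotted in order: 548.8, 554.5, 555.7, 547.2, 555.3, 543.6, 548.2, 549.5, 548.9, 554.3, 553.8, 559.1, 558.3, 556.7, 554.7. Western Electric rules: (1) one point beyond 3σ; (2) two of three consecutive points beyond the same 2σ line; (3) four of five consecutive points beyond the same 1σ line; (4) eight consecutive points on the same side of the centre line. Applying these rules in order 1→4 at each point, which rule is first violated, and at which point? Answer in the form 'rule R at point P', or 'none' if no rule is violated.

Zone of each point (C = within 1σ̂, B = 1σ̂–2σ̂, A = 2σ̂–3σ̂, * = beyond 3σ̂; sign = side of CL): 1:-B, 2:-C, 3:-C, 4:-B, 5:-C, 6:-A, 7:-B, 8:-B, 9:-B, 10:-C, 11:-C, 12:+C, 13:+C, 14:-C, 15:-C
Rule 3 (four of five consecutive points beyond the same 1σ limit) is satisfied at point 8.

rule 3 at point 8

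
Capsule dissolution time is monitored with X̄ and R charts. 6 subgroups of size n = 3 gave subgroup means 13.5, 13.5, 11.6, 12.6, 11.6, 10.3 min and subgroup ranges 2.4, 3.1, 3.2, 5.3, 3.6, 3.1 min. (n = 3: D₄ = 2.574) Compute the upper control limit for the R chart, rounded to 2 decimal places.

R̄ = (2.4 + 3.1 + 3.2 + 5.3 + 3.6 + 3.1) / 6 = 20.7000 / 6 = 3.4500
UCL_R = D₄·R̄ = 2.574 × 3.4500 = 8.8803

8.88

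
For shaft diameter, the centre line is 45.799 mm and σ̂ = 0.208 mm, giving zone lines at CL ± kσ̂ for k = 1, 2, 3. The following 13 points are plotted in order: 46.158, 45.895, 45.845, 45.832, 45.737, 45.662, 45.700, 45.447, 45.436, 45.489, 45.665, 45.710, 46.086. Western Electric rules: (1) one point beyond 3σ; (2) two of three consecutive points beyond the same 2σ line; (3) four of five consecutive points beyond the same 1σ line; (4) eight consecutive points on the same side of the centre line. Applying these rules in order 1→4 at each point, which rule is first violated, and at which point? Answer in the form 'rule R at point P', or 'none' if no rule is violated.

rule 4 at point 12

Zone of each point (C = within 1σ̂, B = 1σ̂–2σ̂, A = 2σ̂–3σ̂, * = beyond 3σ̂; sign = side of CL): 1:+B, 2:+C, 3:+C, 4:+C, 5:-C, 6:-C, 7:-C, 8:-B, 9:-B, 10:-B, 11:-C, 12:-C, 13:+B
Rule 4 (eight consecutive points on the same side of the centre line) is satisfied at point 12.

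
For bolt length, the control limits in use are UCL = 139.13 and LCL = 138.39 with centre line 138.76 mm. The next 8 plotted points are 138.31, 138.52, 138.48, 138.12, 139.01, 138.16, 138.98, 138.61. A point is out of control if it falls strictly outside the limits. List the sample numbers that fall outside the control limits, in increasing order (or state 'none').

Compare each point to [138.39, 139.13]: sample 1 = 138.31 < LCL; sample 4 = 138.12 < LCL; sample 6 = 138.16 < LCL.

1, 4, 6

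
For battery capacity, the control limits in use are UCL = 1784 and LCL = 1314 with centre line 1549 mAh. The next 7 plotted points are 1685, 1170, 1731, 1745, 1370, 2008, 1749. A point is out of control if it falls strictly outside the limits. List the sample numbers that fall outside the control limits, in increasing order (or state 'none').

2, 6

Compare each point to [1314, 1784]: sample 2 = 1170 < LCL; sample 6 = 2008 > UCL.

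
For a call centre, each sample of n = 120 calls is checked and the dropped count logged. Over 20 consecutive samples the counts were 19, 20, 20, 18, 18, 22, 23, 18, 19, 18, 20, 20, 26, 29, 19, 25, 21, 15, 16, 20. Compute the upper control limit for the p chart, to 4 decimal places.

p̄ = Σdᵢ / (k·n) = 406 / (20 × 120) = 0.16917
UCL = p̄ + 3·√(p̄(1−p̄)/n) = 0.16917 + 3 × √(0.16917×0.83083/120) = 0.16917 + 3 × 0.03422 = 0.27184

0.2718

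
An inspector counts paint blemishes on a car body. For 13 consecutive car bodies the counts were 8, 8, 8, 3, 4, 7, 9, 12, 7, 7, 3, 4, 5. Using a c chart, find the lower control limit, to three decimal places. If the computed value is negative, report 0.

0.000

c̄ = (8 + 8 + 8 + 3 + 4 + 7 + 9 + 12 + 7 + 7 + 3 + 4 + 5) / 13 = 85 / 13 = 6.5385
LCL = c̄ − 3√c̄ = 6.5385 − 3 × 2.5570 = -1.1327 → 0 (cannot be negative)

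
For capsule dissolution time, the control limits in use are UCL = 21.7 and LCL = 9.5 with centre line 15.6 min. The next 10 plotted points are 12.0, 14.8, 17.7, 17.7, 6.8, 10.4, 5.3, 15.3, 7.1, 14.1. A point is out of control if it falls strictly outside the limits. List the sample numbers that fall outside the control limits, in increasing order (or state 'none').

5, 7, 9

Compare each point to [9.5, 21.7]: sample 5 = 6.8 < LCL; sample 7 = 5.3 < LCL; sample 9 = 7.1 < LCL.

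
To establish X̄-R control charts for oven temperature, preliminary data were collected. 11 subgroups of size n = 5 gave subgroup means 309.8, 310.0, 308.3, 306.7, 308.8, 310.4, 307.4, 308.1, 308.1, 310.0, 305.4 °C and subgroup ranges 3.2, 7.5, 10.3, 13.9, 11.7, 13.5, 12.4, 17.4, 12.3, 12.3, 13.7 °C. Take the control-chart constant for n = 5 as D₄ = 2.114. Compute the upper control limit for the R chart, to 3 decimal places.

R̄ = (3.2 + 7.5 + 10.3 + 13.9 + 11.7 + 13.5 + 12.4 + 17.4 + 12.3 + 12.3 + 13.7) / 11 = 128.2000 / 11 = 11.6545
UCL_R = D₄·R̄ = 2.114 × 11.6545 = 24.6377

24.638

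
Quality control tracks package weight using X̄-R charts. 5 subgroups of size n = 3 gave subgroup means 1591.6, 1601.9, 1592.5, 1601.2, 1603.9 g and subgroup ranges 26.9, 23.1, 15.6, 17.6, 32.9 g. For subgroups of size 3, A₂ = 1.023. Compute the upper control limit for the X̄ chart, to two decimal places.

1621.97

X̄̄ = (1591.6 + 1601.9 + 1592.5 + 1601.2 + 1603.9) / 5 = 7991.1000 / 5 = 1598.2200
R̄ = (26.9 + 23.1 + 15.6 + 17.6 + 32.9) / 5 = 116.1000 / 5 = 23.2200
UCL = X̄̄ + A₂·R̄ = 1598.2200 + 1.023 × 23.2200 = 1621.9741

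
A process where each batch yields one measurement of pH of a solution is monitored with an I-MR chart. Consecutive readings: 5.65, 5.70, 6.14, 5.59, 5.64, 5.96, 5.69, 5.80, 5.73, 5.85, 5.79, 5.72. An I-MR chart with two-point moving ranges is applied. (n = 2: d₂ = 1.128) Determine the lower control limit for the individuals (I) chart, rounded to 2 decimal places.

5.26

X̄ = (5.65 + 5.70 + 6.14 + 5.59 + 5.64 + 5.96 + 5.69 + 5.80 + 5.73 + 5.85 + 5.79 + 5.72) / 12 = 5.7717
Moving ranges: 0.05, 0.44, 0.55, 0.05, 0.32, 0.27, 0.11, 0.07, 0.12, 0.06, 0.07; M̄R̄ = 2.1100 / 11 = 0.1918
LCL = X̄ − 3·M̄R̄/d₂ = 5.7717 − 3 × 0.1918 / 1.128 = 5.2615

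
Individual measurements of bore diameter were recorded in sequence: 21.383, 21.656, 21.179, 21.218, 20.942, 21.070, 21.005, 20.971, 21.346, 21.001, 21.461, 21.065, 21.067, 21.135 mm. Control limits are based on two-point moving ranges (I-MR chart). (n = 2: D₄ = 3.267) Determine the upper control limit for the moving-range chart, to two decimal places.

Moving ranges: 0.273, 0.477, 0.039, 0.276, 0.128, 0.065, 0.034, 0.375, 0.345, 0.460, 0.396, 0.002, 0.068; M̄R̄ = 2.9380 / 13 = 0.2260
UCL_MR = D₄·M̄R̄ = 3.267 × 0.2260 = 0.7383

0.74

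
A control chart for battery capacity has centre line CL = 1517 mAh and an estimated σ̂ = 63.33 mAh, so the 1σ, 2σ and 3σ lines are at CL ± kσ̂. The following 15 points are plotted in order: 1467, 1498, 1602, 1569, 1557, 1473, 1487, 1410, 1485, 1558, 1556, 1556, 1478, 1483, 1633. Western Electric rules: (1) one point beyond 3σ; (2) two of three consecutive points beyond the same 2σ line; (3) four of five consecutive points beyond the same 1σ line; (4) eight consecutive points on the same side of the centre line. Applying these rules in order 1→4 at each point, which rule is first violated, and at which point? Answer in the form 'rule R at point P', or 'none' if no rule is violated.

Zone of each point (C = within 1σ̂, B = 1σ̂–2σ̂, A = 2σ̂–3σ̂, * = beyond 3σ̂; sign = side of CL): 1:-C, 2:-C, 3:+B, 4:+C, 5:+C, 6:-C, 7:-C, 8:-B, 9:-C, 10:+C, 11:+C, 12:+C, 13:-C, 14:-C, 15:+B
No rule fires across all 15 points.

none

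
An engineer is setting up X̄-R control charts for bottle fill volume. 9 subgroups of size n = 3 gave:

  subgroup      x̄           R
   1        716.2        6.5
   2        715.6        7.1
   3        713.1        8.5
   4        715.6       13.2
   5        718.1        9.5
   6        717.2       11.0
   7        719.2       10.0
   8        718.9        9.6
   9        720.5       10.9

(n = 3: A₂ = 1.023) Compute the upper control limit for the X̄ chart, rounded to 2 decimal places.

726.96

X̄̄ = (716.2 + 715.6 + 713.1 + 715.6 + 718.1 + 717.2 + 719.2 + 718.9 + 720.5) / 9 = 6454.4000 / 9 = 717.1556
R̄ = (6.5 + 7.1 + 8.5 + 13.2 + 9.5 + 11.0 + 10.0 + 9.6 + 10.9) / 9 = 86.3000 / 9 = 9.5889
UCL = X̄̄ + A₂·R̄ = 717.1556 + 1.023 × 9.5889 = 726.9650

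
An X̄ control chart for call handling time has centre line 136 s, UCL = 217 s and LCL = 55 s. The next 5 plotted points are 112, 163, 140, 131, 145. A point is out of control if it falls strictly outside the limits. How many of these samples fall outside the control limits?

All 5 points lie within [55, 217].

0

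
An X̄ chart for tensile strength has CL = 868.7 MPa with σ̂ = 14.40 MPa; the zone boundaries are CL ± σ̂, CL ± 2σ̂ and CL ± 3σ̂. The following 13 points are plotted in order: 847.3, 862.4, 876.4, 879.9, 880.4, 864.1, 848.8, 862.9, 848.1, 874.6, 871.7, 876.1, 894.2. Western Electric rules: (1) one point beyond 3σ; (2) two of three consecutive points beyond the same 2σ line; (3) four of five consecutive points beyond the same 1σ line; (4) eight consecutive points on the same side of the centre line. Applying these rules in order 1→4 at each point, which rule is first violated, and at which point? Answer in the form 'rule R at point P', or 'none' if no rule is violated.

none

Zone of each point (C = within 1σ̂, B = 1σ̂–2σ̂, A = 2σ̂–3σ̂, * = beyond 3σ̂; sign = side of CL): 1:-B, 2:-C, 3:+C, 4:+C, 5:+C, 6:-C, 7:-B, 8:-C, 9:-B, 10:+C, 11:+C, 12:+C, 13:+B
No rule fires across all 13 points.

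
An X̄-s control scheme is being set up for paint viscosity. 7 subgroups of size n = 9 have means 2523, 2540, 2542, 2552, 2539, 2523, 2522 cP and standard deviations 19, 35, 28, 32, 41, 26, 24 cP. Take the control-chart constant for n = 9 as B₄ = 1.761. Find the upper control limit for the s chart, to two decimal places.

51.57

s̄ = (19 + 35 + 28 + 32 + 41 + 26 + 24) / 7 = 29.2857
UCL_s = B₄·s̄ = 1.761 × 29.2857 = 51.5721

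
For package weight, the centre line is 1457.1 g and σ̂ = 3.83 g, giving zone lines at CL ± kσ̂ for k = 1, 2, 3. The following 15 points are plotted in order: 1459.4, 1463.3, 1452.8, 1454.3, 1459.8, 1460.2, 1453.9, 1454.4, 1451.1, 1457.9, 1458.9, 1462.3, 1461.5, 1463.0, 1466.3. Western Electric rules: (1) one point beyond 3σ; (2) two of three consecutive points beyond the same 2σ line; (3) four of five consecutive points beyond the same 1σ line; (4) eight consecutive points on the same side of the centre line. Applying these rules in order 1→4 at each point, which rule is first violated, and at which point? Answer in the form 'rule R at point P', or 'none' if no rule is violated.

Zone of each point (C = within 1σ̂, B = 1σ̂–2σ̂, A = 2σ̂–3σ̂, * = beyond 3σ̂; sign = side of CL): 1:+C, 2:+B, 3:-B, 4:-C, 5:+C, 6:+C, 7:-C, 8:-C, 9:-B, 10:+C, 11:+C, 12:+B, 13:+B, 14:+B, 15:+A
Rule 3 (four of five consecutive points beyond the same 1σ limit) is satisfied at point 15.

rule 3 at point 15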